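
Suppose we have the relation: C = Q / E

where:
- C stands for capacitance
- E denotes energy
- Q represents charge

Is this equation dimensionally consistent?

No

C (capacitance) has dimensions [I^2 L^-2 M^-1 T^4].
E (energy) has dimensions [L^2 M T^-2].
Q (charge) has dimensions [I T].

Left side: [I^2 L^-2 M^-1 T^4]
Right side: [I L^-2 M^-1 T^3]

The two sides have different dimensions, so the equation is NOT dimensionally consistent.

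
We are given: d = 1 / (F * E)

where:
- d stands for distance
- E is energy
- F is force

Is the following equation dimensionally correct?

No

d (distance) has dimensions [L].
E (energy) has dimensions [L^2 M T^-2].
F (force) has dimensions [L M T^-2].

Left side: [L]
Right side: [L^-3 M^-2 T^4]

The two sides have different dimensions, so the equation is NOT dimensionally consistent.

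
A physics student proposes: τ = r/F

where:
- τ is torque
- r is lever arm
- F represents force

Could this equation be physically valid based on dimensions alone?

No

τ (torque) has dimensions [L^2 M T^-2].
r (lever arm) has dimensions [L].
F (force) has dimensions [L M T^-2].

Left side: [L^2 M T^-2]
Right side: [M^-1 T^2]

The two sides have different dimensions, so the equation is NOT dimensionally consistent.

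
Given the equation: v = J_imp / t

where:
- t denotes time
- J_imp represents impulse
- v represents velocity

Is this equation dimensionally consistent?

No

t (time) has dimensions [T].
J_imp (impulse) has dimensions [L M T^-1].
v (velocity) has dimensions [L T^-1].

Left side: [L T^-1]
Right side: [L M T^-2]

The two sides have different dimensions, so the equation is NOT dimensionally consistent.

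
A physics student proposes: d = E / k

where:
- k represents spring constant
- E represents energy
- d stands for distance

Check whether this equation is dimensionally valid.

No

k (spring constant) has dimensions [M T^-2].
E (energy) has dimensions [L^2 M T^-2].
d (distance) has dimensions [L].

Left side: [L]
Right side: [L^2]

The two sides have different dimensions, so the equation is NOT dimensionally consistent.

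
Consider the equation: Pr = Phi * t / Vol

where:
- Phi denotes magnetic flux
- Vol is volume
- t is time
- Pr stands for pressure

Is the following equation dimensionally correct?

No

Phi (magnetic flux) has dimensions [I^-1 L^2 M T^-2].
Vol (volume) has dimensions [L^3].
t (time) has dimensions [T].
Pr (pressure) has dimensions [L^-1 M T^-2].

Left side: [L^-1 M T^-2]
Right side: [I^-1 L^-1 M T^-1]

The two sides have different dimensions, so the equation is NOT dimensionally consistent.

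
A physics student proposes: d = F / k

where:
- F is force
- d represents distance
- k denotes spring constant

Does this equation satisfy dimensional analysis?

Yes

F (force) has dimensions [L M T^-2].
d (distance) has dimensions [L].
k (spring constant) has dimensions [M T^-2].

Left side: [L]
Right side: [L]

Both sides have the same dimensions, so the equation is dimensionally consistent.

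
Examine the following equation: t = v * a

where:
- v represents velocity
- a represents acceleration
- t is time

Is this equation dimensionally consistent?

No

v (velocity) has dimensions [L T^-1].
a (acceleration) has dimensions [L T^-2].
t (time) has dimensions [T].

Left side: [T]
Right side: [L^2 T^-3]

The two sides have different dimensions, so the equation is NOT dimensionally consistent.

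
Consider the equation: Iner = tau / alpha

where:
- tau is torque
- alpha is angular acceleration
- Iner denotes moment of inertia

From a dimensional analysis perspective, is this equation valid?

Yes

tau (torque) has dimensions [L^2 M T^-2].
alpha (angular acceleration) has dimensions [T^-2].
Iner (moment of inertia) has dimensions [L^2 M].

Left side: [L^2 M]
Right side: [L^2 M]

Both sides have the same dimensions, so the equation is dimensionally consistent.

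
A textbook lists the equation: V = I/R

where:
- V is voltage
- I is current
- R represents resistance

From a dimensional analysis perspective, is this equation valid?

No

V (voltage) has dimensions [I^-1 L^2 M T^-3].
I (current) has dimensions [I].
R (resistance) has dimensions [I^-2 L^2 M T^-3].

Left side: [I^-1 L^2 M T^-3]
Right side: [I^3 L^-2 M^-1 T^3]

The two sides have different dimensions, so the equation is NOT dimensionally consistent.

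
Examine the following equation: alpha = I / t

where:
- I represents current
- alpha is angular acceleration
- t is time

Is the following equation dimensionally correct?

No

I (current) has dimensions [I].
alpha (angular acceleration) has dimensions [T^-2].
t (time) has dimensions [T].

Left side: [T^-2]
Right side: [I T^-1]

The two sides have different dimensions, so the equation is NOT dimensionally consistent.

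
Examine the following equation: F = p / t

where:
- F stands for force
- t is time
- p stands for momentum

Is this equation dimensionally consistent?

Yes

F (force) has dimensions [L M T^-2].
t (time) has dimensions [T].
p (momentum) has dimensions [L M T^-1].

Left side: [L M T^-2]
Right side: [L M T^-2]

Both sides have the same dimensions, so the equation is dimensionally consistent.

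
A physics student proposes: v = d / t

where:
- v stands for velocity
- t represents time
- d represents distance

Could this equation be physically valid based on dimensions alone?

Yes

v (velocity) has dimensions [L T^-1].
t (time) has dimensions [T].
d (distance) has dimensions [L].

Left side: [L T^-1]
Right side: [L T^-1]

Both sides have the same dimensions, so the equation is dimensionally consistent.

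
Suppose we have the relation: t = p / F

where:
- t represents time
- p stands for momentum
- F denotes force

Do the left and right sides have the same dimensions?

Yes

t (time) has dimensions [T].
p (momentum) has dimensions [L M T^-1].
F (force) has dimensions [L M T^-2].

Left side: [T]
Right side: [T]

Both sides have the same dimensions, so the equation is dimensionally consistent.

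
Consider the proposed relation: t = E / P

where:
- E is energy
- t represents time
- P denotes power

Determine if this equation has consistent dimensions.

Yes

E (energy) has dimensions [L^2 M T^-2].
t (time) has dimensions [T].
P (power) has dimensions [L^2 M T^-3].

Left side: [T]
Right side: [T]

Both sides have the same dimensions, so the equation is dimensionally consistent.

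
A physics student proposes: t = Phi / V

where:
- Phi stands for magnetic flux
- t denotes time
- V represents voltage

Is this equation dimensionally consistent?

Yes

Phi (magnetic flux) has dimensions [I^-1 L^2 M T^-2].
t (time) has dimensions [T].
V (voltage) has dimensions [I^-1 L^2 M T^-3].

Left side: [T]
Right side: [T]

Both sides have the same dimensions, so the equation is dimensionally consistent.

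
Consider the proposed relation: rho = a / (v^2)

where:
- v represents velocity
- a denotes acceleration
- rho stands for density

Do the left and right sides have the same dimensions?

No

v (velocity) has dimensions [L T^-1].
a (acceleration) has dimensions [L T^-2].
rho (density) has dimensions [L^-3 M].

Left side: [L^-3 M]
Right side: [L^-1]

The two sides have different dimensions, so the equation is NOT dimensionally consistent.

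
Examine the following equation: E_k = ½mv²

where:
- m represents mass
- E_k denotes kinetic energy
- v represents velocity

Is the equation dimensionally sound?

Yes

m (mass) has dimensions [M].
E_k (kinetic energy) has dimensions [L^2 M T^-2].
v (velocity) has dimensions [L T^-1].

Left side: [L^2 M T^-2]
Right side: [L^2 M T^-2]

Both sides have the same dimensions, so the equation is dimensionally consistent.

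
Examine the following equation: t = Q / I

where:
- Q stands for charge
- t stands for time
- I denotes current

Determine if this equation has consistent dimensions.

Yes

Q (charge) has dimensions [I T].
t (time) has dimensions [T].
I (current) has dimensions [I].

Left side: [T]
Right side: [T]

Both sides have the same dimensions, so the equation is dimensionally consistent.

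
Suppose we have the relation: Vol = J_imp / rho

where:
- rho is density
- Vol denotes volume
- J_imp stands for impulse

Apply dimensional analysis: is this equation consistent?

No

rho (density) has dimensions [L^-3 M].
Vol (volume) has dimensions [L^3].
J_imp (impulse) has dimensions [L M T^-1].

Left side: [L^3]
Right side: [L^4 T^-1]

The two sides have different dimensions, so the equation is NOT dimensionally consistent.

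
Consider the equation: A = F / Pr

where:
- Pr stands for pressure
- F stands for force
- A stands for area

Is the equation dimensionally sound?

Yes

Pr (pressure) has dimensions [L^-1 M T^-2].
F (force) has dimensions [L M T^-2].
A (area) has dimensions [L^2].

Left side: [L^2]
Right side: [L^2]

Both sides have the same dimensions, so the equation is dimensionally consistent.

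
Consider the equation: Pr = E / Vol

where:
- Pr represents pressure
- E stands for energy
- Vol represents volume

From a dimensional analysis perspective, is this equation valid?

Yes

Pr (pressure) has dimensions [L^-1 M T^-2].
E (energy) has dimensions [L^2 M T^-2].
Vol (volume) has dimensions [L^3].

Left side: [L^-1 M T^-2]
Right side: [L^-1 M T^-2]

Both sides have the same dimensions, so the equation is dimensionally consistent.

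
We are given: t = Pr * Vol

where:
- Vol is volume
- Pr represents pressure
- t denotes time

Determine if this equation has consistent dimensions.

No

Vol (volume) has dimensions [L^3].
Pr (pressure) has dimensions [L^-1 M T^-2].
t (time) has dimensions [T].

Left side: [T]
Right side: [L^2 M T^-2]

The two sides have different dimensions, so the equation is NOT dimensionally consistent.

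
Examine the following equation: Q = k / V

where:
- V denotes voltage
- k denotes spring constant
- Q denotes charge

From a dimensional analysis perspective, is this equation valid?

No

V (voltage) has dimensions [I^-1 L^2 M T^-3].
k (spring constant) has dimensions [M T^-2].
Q (charge) has dimensions [I T].

Left side: [I T]
Right side: [I L^-2 T]

The two sides have different dimensions, so the equation is NOT dimensionally consistent.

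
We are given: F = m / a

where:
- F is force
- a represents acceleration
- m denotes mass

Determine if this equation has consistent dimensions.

No

F (force) has dimensions [L M T^-2].
a (acceleration) has dimensions [L T^-2].
m (mass) has dimensions [M].

Left side: [L M T^-2]
Right side: [L^-1 M T^2]

The two sides have different dimensions, so the equation is NOT dimensionally consistent.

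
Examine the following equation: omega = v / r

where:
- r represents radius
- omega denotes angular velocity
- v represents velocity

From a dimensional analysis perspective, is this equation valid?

Yes

r (radius) has dimensions [L].
omega (angular velocity) has dimensions [T^-1].
v (velocity) has dimensions [L T^-1].

Left side: [T^-1]
Right side: [T^-1]

Both sides have the same dimensions, so the equation is dimensionally consistent.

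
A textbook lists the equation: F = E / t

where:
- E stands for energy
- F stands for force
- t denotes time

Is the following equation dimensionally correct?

No

E (energy) has dimensions [L^2 M T^-2].
F (force) has dimensions [L M T^-2].
t (time) has dimensions [T].

Left side: [L M T^-2]
Right side: [L^2 M T^-3]

The two sides have different dimensions, so the equation is NOT dimensionally consistent.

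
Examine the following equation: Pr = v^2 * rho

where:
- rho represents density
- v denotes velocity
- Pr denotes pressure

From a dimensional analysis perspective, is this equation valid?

Yes

rho (density) has dimensions [L^-3 M].
v (velocity) has dimensions [L T^-1].
Pr (pressure) has dimensions [L^-1 M T^-2].

Left side: [L^-1 M T^-2]
Right side: [L^-1 M T^-2]

Both sides have the same dimensions, so the equation is dimensionally consistent.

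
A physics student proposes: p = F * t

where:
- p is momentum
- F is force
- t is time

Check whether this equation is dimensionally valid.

Yes

p (momentum) has dimensions [L M T^-1].
F (force) has dimensions [L M T^-2].
t (time) has dimensions [T].

Left side: [L M T^-1]
Right side: [L M T^-1]

Both sides have the same dimensions, so the equation is dimensionally consistent.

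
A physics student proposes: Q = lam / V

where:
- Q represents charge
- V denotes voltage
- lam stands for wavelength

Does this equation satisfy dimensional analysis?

No

Q (charge) has dimensions [I T].
V (voltage) has dimensions [I^-1 L^2 M T^-3].
lam (wavelength) has dimensions [L].

Left side: [I T]
Right side: [I L^-1 M^-1 T^3]

The two sides have different dimensions, so the equation is NOT dimensionally consistent.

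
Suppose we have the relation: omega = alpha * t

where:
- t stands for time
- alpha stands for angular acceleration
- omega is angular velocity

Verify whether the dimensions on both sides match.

Yes

t (time) has dimensions [T].
alpha (angular acceleration) has dimensions [T^-2].
omega (angular velocity) has dimensions [T^-1].

Left side: [T^-1]
Right side: [T^-1]

Both sides have the same dimensions, so the equation is dimensionally consistent.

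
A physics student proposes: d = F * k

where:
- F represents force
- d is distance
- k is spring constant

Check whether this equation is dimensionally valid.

No

F (force) has dimensions [L M T^-2].
d (distance) has dimensions [L].
k (spring constant) has dimensions [M T^-2].

Left side: [L]
Right side: [L M^2 T^-4]

The two sides have different dimensions, so the equation is NOT dimensionally consistent.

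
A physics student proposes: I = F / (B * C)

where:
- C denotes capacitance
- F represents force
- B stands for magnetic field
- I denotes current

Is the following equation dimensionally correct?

No

C (capacitance) has dimensions [I^2 L^-2 M^-1 T^4].
F (force) has dimensions [L M T^-2].
B (magnetic field) has dimensions [I^-1 M T^-2].
I (current) has dimensions [I].

Left side: [I]
Right side: [I^-1 L^3 M T^-4]

The two sides have different dimensions, so the equation is NOT dimensionally consistent.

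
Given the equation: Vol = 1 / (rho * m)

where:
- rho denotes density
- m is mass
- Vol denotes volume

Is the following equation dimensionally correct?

No

rho (density) has dimensions [L^-3 M].
m (mass) has dimensions [M].
Vol (volume) has dimensions [L^3].

Left side: [L^3]
Right side: [L^3 M^-2]

The two sides have different dimensions, so the equation is NOT dimensionally consistent.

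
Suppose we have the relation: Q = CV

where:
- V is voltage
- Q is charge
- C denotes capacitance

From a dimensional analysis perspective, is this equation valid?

Yes

V (voltage) has dimensions [I^-1 L^2 M T^-3].
Q (charge) has dimensions [I T].
C (capacitance) has dimensions [I^2 L^-2 M^-1 T^4].

Left side: [I T]
Right side: [I T]

Both sides have the same dimensions, so the equation is dimensionally consistent.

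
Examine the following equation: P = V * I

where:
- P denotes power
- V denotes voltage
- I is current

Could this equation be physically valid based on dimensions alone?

Yes

P (power) has dimensions [L^2 M T^-3].
V (voltage) has dimensions [I^-1 L^2 M T^-3].
I (current) has dimensions [I].

Left side: [L^2 M T^-3]
Right side: [L^2 M T^-3]

Both sides have the same dimensions, so the equation is dimensionally consistent.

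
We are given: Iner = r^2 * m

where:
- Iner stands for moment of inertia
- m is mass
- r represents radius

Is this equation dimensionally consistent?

Yes

Iner (moment of inertia) has dimensions [L^2 M].
m (mass) has dimensions [M].
r (radius) has dimensions [L].

Left side: [L^2 M]
Right side: [L^2 M]

Both sides have the same dimensions, so the equation is dimensionally consistent.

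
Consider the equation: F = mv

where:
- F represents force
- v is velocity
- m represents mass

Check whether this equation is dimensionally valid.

No

F (force) has dimensions [L M T^-2].
v (velocity) has dimensions [L T^-1].
m (mass) has dimensions [M].

Left side: [L M T^-2]
Right side: [L M T^-1]

The two sides have different dimensions, so the equation is NOT dimensionally consistent.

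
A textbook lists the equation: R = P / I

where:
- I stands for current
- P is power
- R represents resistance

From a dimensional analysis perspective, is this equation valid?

No

I (current) has dimensions [I].
P (power) has dimensions [L^2 M T^-3].
R (resistance) has dimensions [I^-2 L^2 M T^-3].

Left side: [I^-2 L^2 M T^-3]
Right side: [I^-1 L^2 M T^-3]

The two sides have different dimensions, so the equation is NOT dimensionally consistent.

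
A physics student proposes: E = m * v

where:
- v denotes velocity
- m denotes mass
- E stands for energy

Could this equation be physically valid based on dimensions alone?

No

v (velocity) has dimensions [L T^-1].
m (mass) has dimensions [M].
E (energy) has dimensions [L^2 M T^-2].

Left side: [L^2 M T^-2]
Right side: [L M T^-1]

The two sides have different dimensions, so the equation is NOT dimensionally consistent.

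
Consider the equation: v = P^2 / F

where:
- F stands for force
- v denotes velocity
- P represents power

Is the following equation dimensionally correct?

No

F (force) has dimensions [L M T^-2].
v (velocity) has dimensions [L T^-1].
P (power) has dimensions [L^2 M T^-3].

Left side: [L T^-1]
Right side: [L^3 M T^-4]

The two sides have different dimensions, so the equation is NOT dimensionally consistent.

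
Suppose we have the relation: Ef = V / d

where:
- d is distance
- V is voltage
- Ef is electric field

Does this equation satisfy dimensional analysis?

Yes

d (distance) has dimensions [L].
V (voltage) has dimensions [I^-1 L^2 M T^-3].
Ef (electric field) has dimensions [I^-1 L M T^-3].

Left side: [I^-1 L M T^-3]
Right side: [I^-1 L M T^-3]

Both sides have the same dimensions, so the equation is dimensionally consistent.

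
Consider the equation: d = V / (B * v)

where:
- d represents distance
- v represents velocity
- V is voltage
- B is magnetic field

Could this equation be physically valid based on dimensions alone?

Yes

d (distance) has dimensions [L].
v (velocity) has dimensions [L T^-1].
V (voltage) has dimensions [I^-1 L^2 M T^-3].
B (magnetic field) has dimensions [I^-1 M T^-2].

Left side: [L]
Right side: [L]

Both sides have the same dimensions, so the equation is dimensionally consistent.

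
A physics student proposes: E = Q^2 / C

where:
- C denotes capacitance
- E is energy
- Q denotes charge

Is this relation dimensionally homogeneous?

Yes

C (capacitance) has dimensions [I^2 L^-2 M^-1 T^4].
E (energy) has dimensions [L^2 M T^-2].
Q (charge) has dimensions [I T].

Left side: [L^2 M T^-2]
Right side: [L^2 M T^-2]

Both sides have the same dimensions, so the equation is dimensionally consistent.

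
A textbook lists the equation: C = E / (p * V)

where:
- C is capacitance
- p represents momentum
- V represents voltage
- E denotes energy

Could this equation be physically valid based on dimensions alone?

No

C (capacitance) has dimensions [I^2 L^-2 M^-1 T^4].
p (momentum) has dimensions [L M T^-1].
V (voltage) has dimensions [I^-1 L^2 M T^-3].
E (energy) has dimensions [L^2 M T^-2].

Left side: [I^2 L^-2 M^-1 T^4]
Right side: [I L^-1 M^-1 T^2]

The two sides have different dimensions, so the equation is NOT dimensionally consistent.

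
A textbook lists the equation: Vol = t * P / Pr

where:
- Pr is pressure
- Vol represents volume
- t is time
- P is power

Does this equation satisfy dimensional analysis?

Yes

Pr (pressure) has dimensions [L^-1 M T^-2].
Vol (volume) has dimensions [L^3].
t (time) has dimensions [T].
P (power) has dimensions [L^2 M T^-3].

Left side: [L^3]
Right side: [L^3]

Both sides have the same dimensions, so the equation is dimensionally consistent.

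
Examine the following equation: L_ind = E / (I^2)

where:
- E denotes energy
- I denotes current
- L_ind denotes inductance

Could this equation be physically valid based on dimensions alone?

Yes

E (energy) has dimensions [L^2 M T^-2].
I (current) has dimensions [I].
L_ind (inductance) has dimensions [I^-2 L^2 M T^-2].

Left side: [I^-2 L^2 M T^-2]
Right side: [I^-2 L^2 M T^-2]

Both sides have the same dimensions, so the equation is dimensionally consistent.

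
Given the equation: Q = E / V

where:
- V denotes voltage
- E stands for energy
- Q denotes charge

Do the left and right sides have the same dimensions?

Yes

V (voltage) has dimensions [I^-1 L^2 M T^-3].
E (energy) has dimensions [L^2 M T^-2].
Q (charge) has dimensions [I T].

Left side: [I T]
Right side: [I T]

Both sides have the same dimensions, so the equation is dimensionally consistent.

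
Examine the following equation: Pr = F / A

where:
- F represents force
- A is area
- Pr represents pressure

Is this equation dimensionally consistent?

Yes

F (force) has dimensions [L M T^-2].
A (area) has dimensions [L^2].
Pr (pressure) has dimensions [L^-1 M T^-2].

Left side: [L^-1 M T^-2]
Right side: [L^-1 M T^-2]

Both sides have the same dimensions, so the equation is dimensionally consistent.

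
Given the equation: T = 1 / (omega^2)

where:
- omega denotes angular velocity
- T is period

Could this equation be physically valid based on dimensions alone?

No

omega (angular velocity) has dimensions [T^-1].
T (period) has dimensions [T].

Left side: [T]
Right side: [T^2]

The two sides have different dimensions, so the equation is NOT dimensionally consistent.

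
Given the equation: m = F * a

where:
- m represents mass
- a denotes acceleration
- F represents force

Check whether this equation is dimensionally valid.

No

m (mass) has dimensions [M].
a (acceleration) has dimensions [L T^-2].
F (force) has dimensions [L M T^-2].

Left side: [M]
Right side: [L^2 M T^-4]

The two sides have different dimensions, so the equation is NOT dimensionally consistent.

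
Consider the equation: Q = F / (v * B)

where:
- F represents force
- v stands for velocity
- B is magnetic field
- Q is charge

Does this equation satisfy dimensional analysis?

Yes

F (force) has dimensions [L M T^-2].
v (velocity) has dimensions [L T^-1].
B (magnetic field) has dimensions [I^-1 M T^-2].
Q (charge) has dimensions [I T].

Left side: [I T]
Right side: [I T]

Both sides have the same dimensions, so the equation is dimensionally consistent.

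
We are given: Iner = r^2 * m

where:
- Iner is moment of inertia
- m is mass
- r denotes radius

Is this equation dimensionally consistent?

Yes

Iner (moment of inertia) has dimensions [L^2 M].
m (mass) has dimensions [M].
r (radius) has dimensions [L].

Left side: [L^2 M]
Right side: [L^2 M]

Both sides have the same dimensions, so the equation is dimensionally consistent.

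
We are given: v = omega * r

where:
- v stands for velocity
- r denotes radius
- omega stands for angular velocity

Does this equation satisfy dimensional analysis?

Yes

v (velocity) has dimensions [L T^-1].
r (radius) has dimensions [L].
omega (angular velocity) has dimensions [T^-1].

Left side: [L T^-1]
Right side: [L T^-1]

Both sides have the same dimensions, so the equation is dimensionally consistent.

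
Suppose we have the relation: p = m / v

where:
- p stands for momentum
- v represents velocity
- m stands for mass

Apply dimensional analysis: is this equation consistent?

No

p (momentum) has dimensions [L M T^-1].
v (velocity) has dimensions [L T^-1].
m (mass) has dimensions [M].

Left side: [L M T^-1]
Right side: [L^-1 M T]

The two sides have different dimensions, so the equation is NOT dimensionally consistent.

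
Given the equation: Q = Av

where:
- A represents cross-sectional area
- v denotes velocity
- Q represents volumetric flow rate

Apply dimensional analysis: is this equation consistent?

Yes

A (cross-sectional area) has dimensions [L^2].
v (velocity) has dimensions [L T^-1].
Q (volumetric flow rate) has dimensions [L^3 T^-1].

Left side: [L^3 T^-1]
Right side: [L^3 T^-1]

Both sides have the same dimensions, so the equation is dimensionally consistent.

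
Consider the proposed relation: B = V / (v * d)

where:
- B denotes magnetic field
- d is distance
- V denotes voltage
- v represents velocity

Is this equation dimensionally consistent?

Yes

B (magnetic field) has dimensions [I^-1 M T^-2].
d (distance) has dimensions [L].
V (voltage) has dimensions [I^-1 L^2 M T^-3].
v (velocity) has dimensions [L T^-1].

Left side: [I^-1 M T^-2]
Right side: [I^-1 M T^-2]

Both sides have the same dimensions, so the equation is dimensionally consistent.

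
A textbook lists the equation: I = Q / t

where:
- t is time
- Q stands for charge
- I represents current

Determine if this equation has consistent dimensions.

Yes

t (time) has dimensions [T].
Q (charge) has dimensions [I T].
I (current) has dimensions [I].

Left side: [I]
Right side: [I]

Both sides have the same dimensions, so the equation is dimensionally consistent.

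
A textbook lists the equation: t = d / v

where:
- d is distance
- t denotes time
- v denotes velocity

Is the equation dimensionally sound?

Yes

d (distance) has dimensions [L].
t (time) has dimensions [T].
v (velocity) has dimensions [L T^-1].

Left side: [T]
Right side: [T]

Both sides have the same dimensions, so the equation is dimensionally consistent.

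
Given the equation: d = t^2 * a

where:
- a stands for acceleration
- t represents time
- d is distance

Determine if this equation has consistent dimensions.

Yes

a (acceleration) has dimensions [L T^-2].
t (time) has dimensions [T].
d (distance) has dimensions [L].

Left side: [L]
Right side: [L]

Both sides have the same dimensions, so the equation is dimensionally consistent.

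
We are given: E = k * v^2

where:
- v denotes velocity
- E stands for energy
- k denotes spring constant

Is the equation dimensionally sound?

No

v (velocity) has dimensions [L T^-1].
E (energy) has dimensions [L^2 M T^-2].
k (spring constant) has dimensions [M T^-2].

Left side: [L^2 M T^-2]
Right side: [L^2 M T^-4]

The two sides have different dimensions, so the equation is NOT dimensionally consistent.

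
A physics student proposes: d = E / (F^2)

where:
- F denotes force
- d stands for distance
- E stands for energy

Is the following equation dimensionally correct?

No

F (force) has dimensions [L M T^-2].
d (distance) has dimensions [L].
E (energy) has dimensions [L^2 M T^-2].

Left side: [L]
Right side: [M^-1 T^2]

The two sides have different dimensions, so the equation is NOT dimensionally consistent.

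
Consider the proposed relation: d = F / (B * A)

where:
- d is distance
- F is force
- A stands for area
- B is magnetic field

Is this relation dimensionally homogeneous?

No

d (distance) has dimensions [L].
F (force) has dimensions [L M T^-2].
A (area) has dimensions [L^2].
B (magnetic field) has dimensions [I^-1 M T^-2].

Left side: [L]
Right side: [I L^-1]

The two sides have different dimensions, so the equation is NOT dimensionally consistent.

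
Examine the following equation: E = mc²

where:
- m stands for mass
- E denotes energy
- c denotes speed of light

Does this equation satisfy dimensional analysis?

Yes

m (mass) has dimensions [M].
E (energy) has dimensions [L^2 M T^-2].
c (speed of light) has dimensions [L T^-1].

Left side: [L^2 M T^-2]
Right side: [L^2 M T^-2]

Both sides have the same dimensions, so the equation is dimensionally consistent.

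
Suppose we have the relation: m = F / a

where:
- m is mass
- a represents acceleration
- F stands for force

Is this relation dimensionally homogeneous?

Yes

m (mass) has dimensions [M].
a (acceleration) has dimensions [L T^-2].
F (force) has dimensions [L M T^-2].

Left side: [M]
Right side: [M]

Both sides have the same dimensions, so the equation is dimensionally consistent.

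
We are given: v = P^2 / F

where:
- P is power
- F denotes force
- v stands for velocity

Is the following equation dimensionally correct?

No

P (power) has dimensions [L^2 M T^-3].
F (force) has dimensions [L M T^-2].
v (velocity) has dimensions [L T^-1].

Left side: [L T^-1]
Right side: [L^3 M T^-4]

The two sides have different dimensions, so the equation is NOT dimensionally consistent.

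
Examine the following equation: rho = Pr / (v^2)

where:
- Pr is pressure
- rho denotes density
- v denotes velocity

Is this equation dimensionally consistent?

Yes

Pr (pressure) has dimensions [L^-1 M T^-2].
rho (density) has dimensions [L^-3 M].
v (velocity) has dimensions [L T^-1].

Left side: [L^-3 M]
Right side: [L^-3 M]

Both sides have the same dimensions, so the equation is dimensionally consistent.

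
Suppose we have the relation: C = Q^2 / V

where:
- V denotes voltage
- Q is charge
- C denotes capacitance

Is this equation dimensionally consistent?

No

V (voltage) has dimensions [I^-1 L^2 M T^-3].
Q (charge) has dimensions [I T].
C (capacitance) has dimensions [I^2 L^-2 M^-1 T^4].

Left side: [I^2 L^-2 M^-1 T^4]
Right side: [I^3 L^-2 M^-1 T^5]

The two sides have different dimensions, so the equation is NOT dimensionally consistent.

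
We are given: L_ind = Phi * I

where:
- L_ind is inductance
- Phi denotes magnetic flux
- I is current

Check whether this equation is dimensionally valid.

No

L_ind (inductance) has dimensions [I^-2 L^2 M T^-2].
Phi (magnetic flux) has dimensions [I^-1 L^2 M T^-2].
I (current) has dimensions [I].

Left side: [I^-2 L^2 M T^-2]
Right side: [L^2 M T^-2]

The two sides have different dimensions, so the equation is NOT dimensionally consistent.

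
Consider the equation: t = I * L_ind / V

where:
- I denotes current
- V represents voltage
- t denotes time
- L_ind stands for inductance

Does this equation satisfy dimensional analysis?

Yes

I (current) has dimensions [I].
V (voltage) has dimensions [I^-1 L^2 M T^-3].
t (time) has dimensions [T].
L_ind (inductance) has dimensions [I^-2 L^2 M T^-2].

Left side: [T]
Right side: [T]

Both sides have the same dimensions, so the equation is dimensionally consistent.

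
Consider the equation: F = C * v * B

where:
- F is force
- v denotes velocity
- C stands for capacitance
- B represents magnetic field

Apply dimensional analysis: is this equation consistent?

No

F (force) has dimensions [L M T^-2].
v (velocity) has dimensions [L T^-1].
C (capacitance) has dimensions [I^2 L^-2 M^-1 T^4].
B (magnetic field) has dimensions [I^-1 M T^-2].

Left side: [L M T^-2]
Right side: [I L^-1 T]

The two sides have different dimensions, so the equation is NOT dimensionally consistent.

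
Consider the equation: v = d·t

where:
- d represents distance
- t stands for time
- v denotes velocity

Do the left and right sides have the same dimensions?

No

d (distance) has dimensions [L].
t (time) has dimensions [T].
v (velocity) has dimensions [L T^-1].

Left side: [L T^-1]
Right side: [L T]

The two sides have different dimensions, so the equation is NOT dimensionally consistent.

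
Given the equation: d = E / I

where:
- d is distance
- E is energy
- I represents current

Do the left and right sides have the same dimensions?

No

d (distance) has dimensions [L].
E (energy) has dimensions [L^2 M T^-2].
I (current) has dimensions [I].

Left side: [L]
Right side: [I^-1 L^2 M T^-2]

The two sides have different dimensions, so the equation is NOT dimensionally consistent.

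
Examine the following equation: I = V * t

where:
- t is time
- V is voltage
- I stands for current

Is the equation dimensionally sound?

No

t (time) has dimensions [T].
V (voltage) has dimensions [I^-1 L^2 M T^-3].
I (current) has dimensions [I].

Left side: [I]
Right side: [I^-1 L^2 M T^-2]

The two sides have different dimensions, so the equation is NOT dimensionally consistent.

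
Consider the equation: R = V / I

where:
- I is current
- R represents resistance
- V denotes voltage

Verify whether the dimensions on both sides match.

Yes

I (current) has dimensions [I].
R (resistance) has dimensions [I^-2 L^2 M T^-3].
V (voltage) has dimensions [I^-1 L^2 M T^-3].

Left side: [I^-2 L^2 M T^-3]
Right side: [I^-2 L^2 M T^-3]

Both sides have the same dimensions, so the equation is dimensionally consistent.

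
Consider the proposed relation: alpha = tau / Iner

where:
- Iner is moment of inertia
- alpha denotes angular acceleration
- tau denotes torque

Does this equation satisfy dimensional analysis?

Yes

Iner (moment of inertia) has dimensions [L^2 M].
alpha (angular acceleration) has dimensions [T^-2].
tau (torque) has dimensions [L^2 M T^-2].

Left side: [T^-2]
Right side: [T^-2]

Both sides have the same dimensions, so the equation is dimensionally consistent.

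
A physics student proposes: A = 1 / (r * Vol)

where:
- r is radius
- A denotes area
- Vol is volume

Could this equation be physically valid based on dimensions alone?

No

r (radius) has dimensions [L].
A (area) has dimensions [L^2].
Vol (volume) has dimensions [L^3].

Left side: [L^2]
Right side: [L^-4]

The two sides have different dimensions, so the equation is NOT dimensionally consistent.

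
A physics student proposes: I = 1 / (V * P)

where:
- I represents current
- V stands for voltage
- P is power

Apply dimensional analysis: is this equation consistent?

No

I (current) has dimensions [I].
V (voltage) has dimensions [I^-1 L^2 M T^-3].
P (power) has dimensions [L^2 M T^-3].

Left side: [I]
Right side: [I L^-4 M^-2 T^6]

The two sides have different dimensions, so the equation is NOT dimensionally consistent.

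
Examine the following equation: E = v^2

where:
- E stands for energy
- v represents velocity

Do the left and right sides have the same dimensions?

No

E (energy) has dimensions [L^2 M T^-2].
v (velocity) has dimensions [L T^-1].

Left side: [L^2 M T^-2]
Right side: [L^2 T^-2]

The two sides have different dimensions, so the equation is NOT dimensionally consistent.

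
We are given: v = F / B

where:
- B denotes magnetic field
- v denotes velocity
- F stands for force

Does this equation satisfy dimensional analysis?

No

B (magnetic field) has dimensions [I^-1 M T^-2].
v (velocity) has dimensions [L T^-1].
F (force) has dimensions [L M T^-2].

Left side: [L T^-1]
Right side: [I L]

The two sides have different dimensions, so the equation is NOT dimensionally consistent.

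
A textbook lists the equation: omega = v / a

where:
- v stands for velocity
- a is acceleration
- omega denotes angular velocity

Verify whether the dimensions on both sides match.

No

v (velocity) has dimensions [L T^-1].
a (acceleration) has dimensions [L T^-2].
omega (angular velocity) has dimensions [T^-1].

Left side: [T^-1]
Right side: [T]

The two sides have different dimensions, so the equation is NOT dimensionally consistent.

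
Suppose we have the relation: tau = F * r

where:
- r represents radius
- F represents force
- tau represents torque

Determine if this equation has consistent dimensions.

Yes

r (radius) has dimensions [L].
F (force) has dimensions [L M T^-2].
tau (torque) has dimensions [L^2 M T^-2].

Left side: [L^2 M T^-2]
Right side: [L^2 M T^-2]

Both sides have the same dimensions, so the equation is dimensionally consistent.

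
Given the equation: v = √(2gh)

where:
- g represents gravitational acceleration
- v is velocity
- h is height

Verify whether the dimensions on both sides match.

Yes

g (gravitational acceleration) has dimensions [L T^-2].
v (velocity) has dimensions [L T^-1].
h (height) has dimensions [L].

Left side: [L T^-1]
Right side: [L T^-1]

Both sides have the same dimensions, so the equation is dimensionally consistent.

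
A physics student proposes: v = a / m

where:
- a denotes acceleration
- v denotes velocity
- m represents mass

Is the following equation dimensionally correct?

No

a (acceleration) has dimensions [L T^-2].
v (velocity) has dimensions [L T^-1].
m (mass) has dimensions [M].

Left side: [L T^-1]
Right side: [L M^-1 T^-2]

The two sides have different dimensions, so the equation is NOT dimensionally consistent.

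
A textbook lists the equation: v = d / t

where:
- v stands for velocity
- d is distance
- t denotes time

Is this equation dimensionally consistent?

Yes

v (velocity) has dimensions [L T^-1].
d (distance) has dimensions [L].
t (time) has dimensions [T].

Left side: [L T^-1]
Right side: [L T^-1]

Both sides have the same dimensions, so the equation is dimensionally consistent.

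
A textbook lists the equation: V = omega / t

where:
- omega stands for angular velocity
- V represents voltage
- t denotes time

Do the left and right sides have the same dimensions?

No

omega (angular velocity) has dimensions [T^-1].
V (voltage) has dimensions [I^-1 L^2 M T^-3].
t (time) has dimensions [T].

Left side: [I^-1 L^2 M T^-3]
Right side: [T^-2]

The two sides have different dimensions, so the equation is NOT dimensionally consistent.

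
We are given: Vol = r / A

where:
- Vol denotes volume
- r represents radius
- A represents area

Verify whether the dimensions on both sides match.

No

Vol (volume) has dimensions [L^3].
r (radius) has dimensions [L].
A (area) has dimensions [L^2].

Left side: [L^3]
Right side: [L^-1]

The two sides have different dimensions, so the equation is NOT dimensionally consistent.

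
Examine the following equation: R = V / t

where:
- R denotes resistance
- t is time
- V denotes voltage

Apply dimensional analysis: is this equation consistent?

No

R (resistance) has dimensions [I^-2 L^2 M T^-3].
t (time) has dimensions [T].
V (voltage) has dimensions [I^-1 L^2 M T^-3].

Left side: [I^-2 L^2 M T^-3]
Right side: [I^-1 L^2 M T^-4]

The two sides have different dimensions, so the equation is NOT dimensionally consistent.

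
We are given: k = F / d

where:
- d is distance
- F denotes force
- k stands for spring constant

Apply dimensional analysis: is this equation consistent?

Yes

d (distance) has dimensions [L].
F (force) has dimensions [L M T^-2].
k (spring constant) has dimensions [M T^-2].

Left side: [M T^-2]
Right side: [M T^-2]

Both sides have the same dimensions, so the equation is dimensionally consistent.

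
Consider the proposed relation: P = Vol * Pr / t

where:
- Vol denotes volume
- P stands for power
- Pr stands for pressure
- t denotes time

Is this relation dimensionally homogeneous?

Yes

Vol (volume) has dimensions [L^3].
P (power) has dimensions [L^2 M T^-3].
Pr (pressure) has dimensions [L^-1 M T^-2].
t (time) has dimensions [T].

Left side: [L^2 M T^-3]
Right side: [L^2 M T^-3]

Both sides have the same dimensions, so the equation is dimensionally consistent.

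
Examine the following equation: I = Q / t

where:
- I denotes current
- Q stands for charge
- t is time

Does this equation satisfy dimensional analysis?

Yes

I (current) has dimensions [I].
Q (charge) has dimensions [I T].
t (time) has dimensions [T].

Left side: [I]
Right side: [I]

Both sides have the same dimensions, so the equation is dimensionally consistent.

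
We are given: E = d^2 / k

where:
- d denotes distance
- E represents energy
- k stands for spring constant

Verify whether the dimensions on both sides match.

No

d (distance) has dimensions [L].
E (energy) has dimensions [L^2 M T^-2].
k (spring constant) has dimensions [M T^-2].

Left side: [L^2 M T^-2]
Right side: [L^2 M^-1 T^2]

The two sides have different dimensions, so the equation is NOT dimensionally consistent.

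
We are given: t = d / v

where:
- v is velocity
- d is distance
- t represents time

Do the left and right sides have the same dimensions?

Yes

v (velocity) has dimensions [L T^-1].
d (distance) has dimensions [L].
t (time) has dimensions [T].

Left side: [T]
Right side: [T]

Both sides have the same dimensions, so the equation is dimensionally consistent.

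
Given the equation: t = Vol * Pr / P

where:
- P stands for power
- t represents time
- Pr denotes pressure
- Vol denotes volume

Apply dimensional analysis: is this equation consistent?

Yes

P (power) has dimensions [L^2 M T^-3].
t (time) has dimensions [T].
Pr (pressure) has dimensions [L^-1 M T^-2].
Vol (volume) has dimensions [L^3].

Left side: [T]
Right side: [T]

Both sides have the same dimensions, so the equation is dimensionally consistent.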